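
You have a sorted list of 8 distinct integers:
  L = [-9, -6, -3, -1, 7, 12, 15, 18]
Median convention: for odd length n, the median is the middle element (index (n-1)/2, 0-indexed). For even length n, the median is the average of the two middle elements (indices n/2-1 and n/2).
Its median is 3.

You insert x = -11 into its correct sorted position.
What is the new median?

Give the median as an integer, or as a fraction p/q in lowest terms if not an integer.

Answer: -1

Derivation:
Old list (sorted, length 8): [-9, -6, -3, -1, 7, 12, 15, 18]
Old median = 3
Insert x = -11
Old length even (8). Middle pair: indices 3,4 = -1,7.
New length odd (9). New median = single middle element.
x = -11: 0 elements are < x, 8 elements are > x.
New sorted list: [-11, -9, -6, -3, -1, 7, 12, 15, 18]
New median = -1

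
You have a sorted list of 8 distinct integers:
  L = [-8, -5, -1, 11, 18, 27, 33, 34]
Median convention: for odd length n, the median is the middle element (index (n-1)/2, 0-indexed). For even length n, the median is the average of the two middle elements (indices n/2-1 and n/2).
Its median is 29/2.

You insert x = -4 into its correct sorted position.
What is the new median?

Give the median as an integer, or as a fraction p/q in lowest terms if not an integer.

Answer: 11

Derivation:
Old list (sorted, length 8): [-8, -5, -1, 11, 18, 27, 33, 34]
Old median = 29/2
Insert x = -4
Old length even (8). Middle pair: indices 3,4 = 11,18.
New length odd (9). New median = single middle element.
x = -4: 2 elements are < x, 6 elements are > x.
New sorted list: [-8, -5, -4, -1, 11, 18, 27, 33, 34]
New median = 11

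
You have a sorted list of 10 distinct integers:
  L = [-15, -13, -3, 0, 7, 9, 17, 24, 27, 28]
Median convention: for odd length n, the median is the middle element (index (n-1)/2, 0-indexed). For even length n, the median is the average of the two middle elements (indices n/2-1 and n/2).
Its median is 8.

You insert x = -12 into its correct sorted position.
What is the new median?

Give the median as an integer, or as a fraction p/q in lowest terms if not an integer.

Answer: 7

Derivation:
Old list (sorted, length 10): [-15, -13, -3, 0, 7, 9, 17, 24, 27, 28]
Old median = 8
Insert x = -12
Old length even (10). Middle pair: indices 4,5 = 7,9.
New length odd (11). New median = single middle element.
x = -12: 2 elements are < x, 8 elements are > x.
New sorted list: [-15, -13, -12, -3, 0, 7, 9, 17, 24, 27, 28]
New median = 7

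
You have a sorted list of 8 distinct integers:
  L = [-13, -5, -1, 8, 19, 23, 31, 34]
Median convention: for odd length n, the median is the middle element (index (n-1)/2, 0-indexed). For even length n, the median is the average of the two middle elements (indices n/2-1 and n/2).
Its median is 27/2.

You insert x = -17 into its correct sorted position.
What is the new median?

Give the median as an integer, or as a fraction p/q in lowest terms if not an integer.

Old list (sorted, length 8): [-13, -5, -1, 8, 19, 23, 31, 34]
Old median = 27/2
Insert x = -17
Old length even (8). Middle pair: indices 3,4 = 8,19.
New length odd (9). New median = single middle element.
x = -17: 0 elements are < x, 8 elements are > x.
New sorted list: [-17, -13, -5, -1, 8, 19, 23, 31, 34]
New median = 8

Answer: 8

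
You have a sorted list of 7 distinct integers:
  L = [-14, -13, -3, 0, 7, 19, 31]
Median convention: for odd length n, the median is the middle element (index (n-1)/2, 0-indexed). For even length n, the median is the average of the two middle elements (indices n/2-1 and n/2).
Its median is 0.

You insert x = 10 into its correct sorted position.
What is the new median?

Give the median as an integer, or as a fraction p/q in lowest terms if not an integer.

Old list (sorted, length 7): [-14, -13, -3, 0, 7, 19, 31]
Old median = 0
Insert x = 10
Old length odd (7). Middle was index 3 = 0.
New length even (8). New median = avg of two middle elements.
x = 10: 5 elements are < x, 2 elements are > x.
New sorted list: [-14, -13, -3, 0, 7, 10, 19, 31]
New median = 7/2

Answer: 7/2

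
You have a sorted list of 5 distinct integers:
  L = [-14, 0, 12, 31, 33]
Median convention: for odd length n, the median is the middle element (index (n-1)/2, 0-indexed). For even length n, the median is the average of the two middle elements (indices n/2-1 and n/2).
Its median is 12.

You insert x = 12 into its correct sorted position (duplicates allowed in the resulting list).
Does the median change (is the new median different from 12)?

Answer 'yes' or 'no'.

Answer: no

Derivation:
Old median = 12
Insert x = 12
New median = 12
Changed? no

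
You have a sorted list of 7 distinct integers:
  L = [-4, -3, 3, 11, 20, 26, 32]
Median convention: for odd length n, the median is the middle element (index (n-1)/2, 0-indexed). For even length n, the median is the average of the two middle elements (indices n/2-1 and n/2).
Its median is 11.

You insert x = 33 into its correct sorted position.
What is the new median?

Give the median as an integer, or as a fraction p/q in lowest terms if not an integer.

Answer: 31/2

Derivation:
Old list (sorted, length 7): [-4, -3, 3, 11, 20, 26, 32]
Old median = 11
Insert x = 33
Old length odd (7). Middle was index 3 = 11.
New length even (8). New median = avg of two middle elements.
x = 33: 7 elements are < x, 0 elements are > x.
New sorted list: [-4, -3, 3, 11, 20, 26, 32, 33]
New median = 31/2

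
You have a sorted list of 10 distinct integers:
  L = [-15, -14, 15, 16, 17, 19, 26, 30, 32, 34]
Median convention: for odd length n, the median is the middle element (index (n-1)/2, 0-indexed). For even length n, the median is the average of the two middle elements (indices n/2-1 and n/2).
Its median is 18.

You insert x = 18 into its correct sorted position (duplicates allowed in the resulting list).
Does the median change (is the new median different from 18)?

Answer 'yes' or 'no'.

Old median = 18
Insert x = 18
New median = 18
Changed? no

Answer: no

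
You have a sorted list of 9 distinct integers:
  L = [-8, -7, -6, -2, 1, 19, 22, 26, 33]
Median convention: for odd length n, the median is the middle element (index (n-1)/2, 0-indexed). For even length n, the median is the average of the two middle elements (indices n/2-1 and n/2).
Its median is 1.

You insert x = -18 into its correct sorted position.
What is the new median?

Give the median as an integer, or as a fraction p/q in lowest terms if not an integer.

Old list (sorted, length 9): [-8, -7, -6, -2, 1, 19, 22, 26, 33]
Old median = 1
Insert x = -18
Old length odd (9). Middle was index 4 = 1.
New length even (10). New median = avg of two middle elements.
x = -18: 0 elements are < x, 9 elements are > x.
New sorted list: [-18, -8, -7, -6, -2, 1, 19, 22, 26, 33]
New median = -1/2

Answer: -1/2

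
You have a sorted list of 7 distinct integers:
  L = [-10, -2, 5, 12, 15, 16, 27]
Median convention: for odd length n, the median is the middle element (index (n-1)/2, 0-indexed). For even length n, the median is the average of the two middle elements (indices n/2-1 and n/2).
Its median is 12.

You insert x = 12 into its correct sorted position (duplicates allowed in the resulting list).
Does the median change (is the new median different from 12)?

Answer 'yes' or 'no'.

Old median = 12
Insert x = 12
New median = 12
Changed? no

Answer: no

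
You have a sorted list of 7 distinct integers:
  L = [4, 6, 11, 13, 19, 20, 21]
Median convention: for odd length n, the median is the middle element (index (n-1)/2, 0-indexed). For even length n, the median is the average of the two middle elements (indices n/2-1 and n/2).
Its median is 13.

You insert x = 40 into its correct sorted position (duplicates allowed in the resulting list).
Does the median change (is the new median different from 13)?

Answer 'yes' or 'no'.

Old median = 13
Insert x = 40
New median = 16
Changed? yes

Answer: yes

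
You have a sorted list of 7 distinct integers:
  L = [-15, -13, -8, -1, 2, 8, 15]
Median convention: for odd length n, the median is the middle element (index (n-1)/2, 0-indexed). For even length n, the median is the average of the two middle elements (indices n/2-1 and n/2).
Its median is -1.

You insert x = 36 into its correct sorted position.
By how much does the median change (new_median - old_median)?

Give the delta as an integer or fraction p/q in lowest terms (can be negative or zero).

Old median = -1
After inserting x = 36: new sorted = [-15, -13, -8, -1, 2, 8, 15, 36]
New median = 1/2
Delta = 1/2 - -1 = 3/2

Answer: 3/2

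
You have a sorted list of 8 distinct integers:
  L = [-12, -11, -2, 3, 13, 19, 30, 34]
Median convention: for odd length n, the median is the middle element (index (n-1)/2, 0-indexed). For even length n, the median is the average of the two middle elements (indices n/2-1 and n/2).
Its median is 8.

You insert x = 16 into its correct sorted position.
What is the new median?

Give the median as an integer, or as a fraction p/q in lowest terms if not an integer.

Answer: 13

Derivation:
Old list (sorted, length 8): [-12, -11, -2, 3, 13, 19, 30, 34]
Old median = 8
Insert x = 16
Old length even (8). Middle pair: indices 3,4 = 3,13.
New length odd (9). New median = single middle element.
x = 16: 5 elements are < x, 3 elements are > x.
New sorted list: [-12, -11, -2, 3, 13, 16, 19, 30, 34]
New median = 13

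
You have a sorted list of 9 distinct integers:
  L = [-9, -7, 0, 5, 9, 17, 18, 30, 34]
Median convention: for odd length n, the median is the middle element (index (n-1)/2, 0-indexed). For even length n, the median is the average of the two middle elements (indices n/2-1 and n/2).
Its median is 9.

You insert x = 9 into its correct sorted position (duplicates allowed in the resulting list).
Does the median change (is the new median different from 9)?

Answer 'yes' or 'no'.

Answer: no

Derivation:
Old median = 9
Insert x = 9
New median = 9
Changed? no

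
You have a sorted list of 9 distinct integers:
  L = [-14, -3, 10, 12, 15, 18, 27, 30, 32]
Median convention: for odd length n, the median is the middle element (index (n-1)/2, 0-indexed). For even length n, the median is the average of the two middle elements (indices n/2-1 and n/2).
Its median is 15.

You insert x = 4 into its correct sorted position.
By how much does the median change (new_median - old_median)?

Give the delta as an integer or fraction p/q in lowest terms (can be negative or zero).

Old median = 15
After inserting x = 4: new sorted = [-14, -3, 4, 10, 12, 15, 18, 27, 30, 32]
New median = 27/2
Delta = 27/2 - 15 = -3/2

Answer: -3/2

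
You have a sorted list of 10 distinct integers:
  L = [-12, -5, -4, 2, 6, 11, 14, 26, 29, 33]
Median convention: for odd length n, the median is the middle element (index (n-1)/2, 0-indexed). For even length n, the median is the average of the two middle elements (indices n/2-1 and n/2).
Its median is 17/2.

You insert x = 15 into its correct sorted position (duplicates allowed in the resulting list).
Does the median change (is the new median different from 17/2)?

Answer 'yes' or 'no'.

Old median = 17/2
Insert x = 15
New median = 11
Changed? yes

Answer: yes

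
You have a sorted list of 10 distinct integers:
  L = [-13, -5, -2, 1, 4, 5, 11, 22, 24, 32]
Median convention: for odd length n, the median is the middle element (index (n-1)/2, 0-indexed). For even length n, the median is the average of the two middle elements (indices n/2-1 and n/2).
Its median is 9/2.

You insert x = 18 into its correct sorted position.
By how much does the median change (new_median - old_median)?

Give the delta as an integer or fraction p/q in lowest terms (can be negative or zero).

Old median = 9/2
After inserting x = 18: new sorted = [-13, -5, -2, 1, 4, 5, 11, 18, 22, 24, 32]
New median = 5
Delta = 5 - 9/2 = 1/2

Answer: 1/2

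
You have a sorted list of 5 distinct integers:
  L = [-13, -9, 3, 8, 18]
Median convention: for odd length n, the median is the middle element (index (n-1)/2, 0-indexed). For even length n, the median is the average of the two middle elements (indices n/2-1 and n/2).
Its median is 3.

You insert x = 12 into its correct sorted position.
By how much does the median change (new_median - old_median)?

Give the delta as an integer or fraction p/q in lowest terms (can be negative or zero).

Answer: 5/2

Derivation:
Old median = 3
After inserting x = 12: new sorted = [-13, -9, 3, 8, 12, 18]
New median = 11/2
Delta = 11/2 - 3 = 5/2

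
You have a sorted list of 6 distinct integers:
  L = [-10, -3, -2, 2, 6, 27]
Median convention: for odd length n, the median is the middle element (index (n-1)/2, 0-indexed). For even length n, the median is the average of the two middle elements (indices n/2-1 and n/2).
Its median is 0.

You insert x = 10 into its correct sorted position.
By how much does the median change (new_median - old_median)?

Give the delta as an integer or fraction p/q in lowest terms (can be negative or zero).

Old median = 0
After inserting x = 10: new sorted = [-10, -3, -2, 2, 6, 10, 27]
New median = 2
Delta = 2 - 0 = 2

Answer: 2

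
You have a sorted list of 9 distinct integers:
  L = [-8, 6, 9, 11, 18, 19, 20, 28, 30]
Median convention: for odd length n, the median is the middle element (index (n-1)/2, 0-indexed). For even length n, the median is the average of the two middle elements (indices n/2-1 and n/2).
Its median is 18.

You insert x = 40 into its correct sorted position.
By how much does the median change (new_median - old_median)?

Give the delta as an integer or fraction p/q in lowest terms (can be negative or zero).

Answer: 1/2

Derivation:
Old median = 18
After inserting x = 40: new sorted = [-8, 6, 9, 11, 18, 19, 20, 28, 30, 40]
New median = 37/2
Delta = 37/2 - 18 = 1/2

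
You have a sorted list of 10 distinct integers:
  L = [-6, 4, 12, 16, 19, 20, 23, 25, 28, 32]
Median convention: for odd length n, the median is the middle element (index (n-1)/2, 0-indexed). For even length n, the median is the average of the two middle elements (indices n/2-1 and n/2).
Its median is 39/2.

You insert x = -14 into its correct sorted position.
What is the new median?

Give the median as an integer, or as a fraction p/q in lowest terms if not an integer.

Old list (sorted, length 10): [-6, 4, 12, 16, 19, 20, 23, 25, 28, 32]
Old median = 39/2
Insert x = -14
Old length even (10). Middle pair: indices 4,5 = 19,20.
New length odd (11). New median = single middle element.
x = -14: 0 elements are < x, 10 elements are > x.
New sorted list: [-14, -6, 4, 12, 16, 19, 20, 23, 25, 28, 32]
New median = 19

Answer: 19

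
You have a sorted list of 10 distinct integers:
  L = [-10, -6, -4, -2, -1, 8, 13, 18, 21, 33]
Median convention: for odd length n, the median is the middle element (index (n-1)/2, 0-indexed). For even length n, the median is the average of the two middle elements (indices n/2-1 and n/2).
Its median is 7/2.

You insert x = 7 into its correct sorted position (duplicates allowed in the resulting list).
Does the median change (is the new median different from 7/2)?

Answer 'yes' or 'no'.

Old median = 7/2
Insert x = 7
New median = 7
Changed? yes

Answer: yes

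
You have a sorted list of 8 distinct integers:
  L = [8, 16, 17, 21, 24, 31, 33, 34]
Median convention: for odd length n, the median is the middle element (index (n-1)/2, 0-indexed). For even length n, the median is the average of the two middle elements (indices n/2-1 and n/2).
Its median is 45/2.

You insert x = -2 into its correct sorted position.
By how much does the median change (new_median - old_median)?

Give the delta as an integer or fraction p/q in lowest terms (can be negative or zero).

Old median = 45/2
After inserting x = -2: new sorted = [-2, 8, 16, 17, 21, 24, 31, 33, 34]
New median = 21
Delta = 21 - 45/2 = -3/2

Answer: -3/2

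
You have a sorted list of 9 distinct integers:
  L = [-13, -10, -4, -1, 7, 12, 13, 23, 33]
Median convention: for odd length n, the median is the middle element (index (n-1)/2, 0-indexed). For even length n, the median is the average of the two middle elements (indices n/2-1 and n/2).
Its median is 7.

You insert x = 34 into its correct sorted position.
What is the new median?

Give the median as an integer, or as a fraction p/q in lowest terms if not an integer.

Answer: 19/2

Derivation:
Old list (sorted, length 9): [-13, -10, -4, -1, 7, 12, 13, 23, 33]
Old median = 7
Insert x = 34
Old length odd (9). Middle was index 4 = 7.
New length even (10). New median = avg of two middle elements.
x = 34: 9 elements are < x, 0 elements are > x.
New sorted list: [-13, -10, -4, -1, 7, 12, 13, 23, 33, 34]
New median = 19/2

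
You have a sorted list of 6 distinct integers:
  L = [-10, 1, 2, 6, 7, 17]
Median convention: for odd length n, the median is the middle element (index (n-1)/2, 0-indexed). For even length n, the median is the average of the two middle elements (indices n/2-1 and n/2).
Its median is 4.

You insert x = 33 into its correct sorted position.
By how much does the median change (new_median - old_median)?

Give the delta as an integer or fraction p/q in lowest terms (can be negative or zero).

Answer: 2

Derivation:
Old median = 4
After inserting x = 33: new sorted = [-10, 1, 2, 6, 7, 17, 33]
New median = 6
Delta = 6 - 4 = 2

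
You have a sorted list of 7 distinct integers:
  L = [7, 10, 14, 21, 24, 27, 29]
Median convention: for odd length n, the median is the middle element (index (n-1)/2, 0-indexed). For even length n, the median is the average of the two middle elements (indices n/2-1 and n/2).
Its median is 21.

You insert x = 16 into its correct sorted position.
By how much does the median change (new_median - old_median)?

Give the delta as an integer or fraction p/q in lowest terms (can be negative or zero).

Answer: -5/2

Derivation:
Old median = 21
After inserting x = 16: new sorted = [7, 10, 14, 16, 21, 24, 27, 29]
New median = 37/2
Delta = 37/2 - 21 = -5/2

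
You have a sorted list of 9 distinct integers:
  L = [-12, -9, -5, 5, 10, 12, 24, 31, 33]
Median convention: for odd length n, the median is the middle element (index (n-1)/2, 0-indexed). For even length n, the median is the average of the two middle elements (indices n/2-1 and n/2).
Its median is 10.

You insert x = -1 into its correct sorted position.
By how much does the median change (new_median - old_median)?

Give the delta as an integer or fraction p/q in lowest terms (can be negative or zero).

Old median = 10
After inserting x = -1: new sorted = [-12, -9, -5, -1, 5, 10, 12, 24, 31, 33]
New median = 15/2
Delta = 15/2 - 10 = -5/2

Answer: -5/2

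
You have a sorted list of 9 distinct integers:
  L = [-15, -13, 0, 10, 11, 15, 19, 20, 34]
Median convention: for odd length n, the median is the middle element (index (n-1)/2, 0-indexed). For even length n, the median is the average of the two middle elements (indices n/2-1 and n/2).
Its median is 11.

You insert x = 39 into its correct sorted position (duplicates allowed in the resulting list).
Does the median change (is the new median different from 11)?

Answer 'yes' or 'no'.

Old median = 11
Insert x = 39
New median = 13
Changed? yes

Answer: yes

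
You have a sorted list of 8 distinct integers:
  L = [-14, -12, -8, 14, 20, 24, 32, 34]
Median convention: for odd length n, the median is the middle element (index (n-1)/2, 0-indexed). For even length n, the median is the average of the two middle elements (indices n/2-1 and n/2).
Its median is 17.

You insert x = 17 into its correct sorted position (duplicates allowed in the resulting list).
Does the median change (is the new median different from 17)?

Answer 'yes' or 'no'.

Answer: no

Derivation:
Old median = 17
Insert x = 17
New median = 17
Changed? no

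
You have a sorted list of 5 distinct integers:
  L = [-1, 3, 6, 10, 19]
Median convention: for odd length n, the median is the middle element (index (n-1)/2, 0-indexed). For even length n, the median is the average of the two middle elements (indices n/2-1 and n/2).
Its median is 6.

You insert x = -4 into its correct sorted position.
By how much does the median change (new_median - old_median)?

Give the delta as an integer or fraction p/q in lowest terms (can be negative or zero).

Answer: -3/2

Derivation:
Old median = 6
After inserting x = -4: new sorted = [-4, -1, 3, 6, 10, 19]
New median = 9/2
Delta = 9/2 - 6 = -3/2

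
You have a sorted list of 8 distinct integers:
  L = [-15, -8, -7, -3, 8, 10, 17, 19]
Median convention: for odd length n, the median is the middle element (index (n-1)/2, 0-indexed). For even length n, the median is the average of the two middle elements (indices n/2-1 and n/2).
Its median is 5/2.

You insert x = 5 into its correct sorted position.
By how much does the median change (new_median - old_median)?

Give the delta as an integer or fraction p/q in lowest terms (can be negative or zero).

Answer: 5/2

Derivation:
Old median = 5/2
After inserting x = 5: new sorted = [-15, -8, -7, -3, 5, 8, 10, 17, 19]
New median = 5
Delta = 5 - 5/2 = 5/2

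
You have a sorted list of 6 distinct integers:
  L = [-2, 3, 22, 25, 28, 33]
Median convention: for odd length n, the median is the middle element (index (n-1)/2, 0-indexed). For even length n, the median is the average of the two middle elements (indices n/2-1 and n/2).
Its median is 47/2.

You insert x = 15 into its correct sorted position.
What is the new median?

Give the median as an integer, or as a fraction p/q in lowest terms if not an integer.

Old list (sorted, length 6): [-2, 3, 22, 25, 28, 33]
Old median = 47/2
Insert x = 15
Old length even (6). Middle pair: indices 2,3 = 22,25.
New length odd (7). New median = single middle element.
x = 15: 2 elements are < x, 4 elements are > x.
New sorted list: [-2, 3, 15, 22, 25, 28, 33]
New median = 22

Answer: 22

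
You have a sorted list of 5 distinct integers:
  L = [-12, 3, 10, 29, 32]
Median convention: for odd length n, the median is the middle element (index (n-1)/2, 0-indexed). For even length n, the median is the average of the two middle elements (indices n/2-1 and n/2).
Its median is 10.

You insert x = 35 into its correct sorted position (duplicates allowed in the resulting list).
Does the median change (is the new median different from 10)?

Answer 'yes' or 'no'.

Old median = 10
Insert x = 35
New median = 39/2
Changed? yes

Answer: yes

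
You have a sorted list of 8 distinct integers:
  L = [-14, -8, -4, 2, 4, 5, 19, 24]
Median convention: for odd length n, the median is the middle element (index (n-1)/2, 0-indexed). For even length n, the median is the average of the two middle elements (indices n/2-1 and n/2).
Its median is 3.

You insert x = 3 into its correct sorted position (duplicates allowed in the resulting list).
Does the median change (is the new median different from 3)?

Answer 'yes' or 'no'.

Answer: no

Derivation:
Old median = 3
Insert x = 3
New median = 3
Changed? no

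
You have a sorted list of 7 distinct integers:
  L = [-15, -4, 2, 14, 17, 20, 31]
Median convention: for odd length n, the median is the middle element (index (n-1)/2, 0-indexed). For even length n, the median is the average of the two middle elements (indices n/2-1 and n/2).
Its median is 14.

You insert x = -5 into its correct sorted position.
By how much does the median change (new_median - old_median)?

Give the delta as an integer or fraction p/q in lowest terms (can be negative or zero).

Old median = 14
After inserting x = -5: new sorted = [-15, -5, -4, 2, 14, 17, 20, 31]
New median = 8
Delta = 8 - 14 = -6

Answer: -6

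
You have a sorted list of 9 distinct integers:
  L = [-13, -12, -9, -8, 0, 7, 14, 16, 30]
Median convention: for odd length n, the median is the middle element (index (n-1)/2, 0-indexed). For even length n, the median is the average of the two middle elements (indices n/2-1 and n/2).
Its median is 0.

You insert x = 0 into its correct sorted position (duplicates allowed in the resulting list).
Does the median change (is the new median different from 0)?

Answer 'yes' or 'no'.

Old median = 0
Insert x = 0
New median = 0
Changed? no

Answer: no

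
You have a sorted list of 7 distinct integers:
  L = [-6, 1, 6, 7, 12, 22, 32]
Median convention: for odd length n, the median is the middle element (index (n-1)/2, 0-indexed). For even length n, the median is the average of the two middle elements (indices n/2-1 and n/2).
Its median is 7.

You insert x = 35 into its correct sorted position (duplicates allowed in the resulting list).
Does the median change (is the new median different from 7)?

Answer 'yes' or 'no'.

Old median = 7
Insert x = 35
New median = 19/2
Changed? yes

Answer: yes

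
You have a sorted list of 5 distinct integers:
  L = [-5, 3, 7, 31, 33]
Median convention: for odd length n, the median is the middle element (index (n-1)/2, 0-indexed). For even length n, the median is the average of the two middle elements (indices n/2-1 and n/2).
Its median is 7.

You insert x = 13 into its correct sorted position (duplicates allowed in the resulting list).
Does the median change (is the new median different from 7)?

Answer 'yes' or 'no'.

Old median = 7
Insert x = 13
New median = 10
Changed? yes

Answer: yes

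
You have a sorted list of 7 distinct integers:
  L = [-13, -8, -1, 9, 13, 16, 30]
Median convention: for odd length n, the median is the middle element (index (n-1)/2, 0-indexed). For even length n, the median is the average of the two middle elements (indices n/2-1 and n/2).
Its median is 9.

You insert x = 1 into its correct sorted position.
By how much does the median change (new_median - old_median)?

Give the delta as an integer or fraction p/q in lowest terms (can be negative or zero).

Answer: -4

Derivation:
Old median = 9
After inserting x = 1: new sorted = [-13, -8, -1, 1, 9, 13, 16, 30]
New median = 5
Delta = 5 - 9 = -4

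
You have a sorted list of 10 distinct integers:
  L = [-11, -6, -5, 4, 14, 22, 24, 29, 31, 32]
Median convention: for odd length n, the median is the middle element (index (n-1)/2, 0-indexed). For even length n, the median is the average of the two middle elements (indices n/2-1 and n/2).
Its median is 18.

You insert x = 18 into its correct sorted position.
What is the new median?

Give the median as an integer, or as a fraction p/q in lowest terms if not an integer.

Old list (sorted, length 10): [-11, -6, -5, 4, 14, 22, 24, 29, 31, 32]
Old median = 18
Insert x = 18
Old length even (10). Middle pair: indices 4,5 = 14,22.
New length odd (11). New median = single middle element.
x = 18: 5 elements are < x, 5 elements are > x.
New sorted list: [-11, -6, -5, 4, 14, 18, 22, 24, 29, 31, 32]
New median = 18

Answer: 18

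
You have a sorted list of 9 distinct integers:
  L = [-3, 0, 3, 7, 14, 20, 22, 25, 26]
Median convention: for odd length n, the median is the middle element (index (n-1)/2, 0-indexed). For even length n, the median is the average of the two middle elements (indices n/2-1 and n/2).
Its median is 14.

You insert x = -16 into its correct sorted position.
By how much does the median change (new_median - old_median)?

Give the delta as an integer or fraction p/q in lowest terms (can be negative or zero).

Old median = 14
After inserting x = -16: new sorted = [-16, -3, 0, 3, 7, 14, 20, 22, 25, 26]
New median = 21/2
Delta = 21/2 - 14 = -7/2

Answer: -7/2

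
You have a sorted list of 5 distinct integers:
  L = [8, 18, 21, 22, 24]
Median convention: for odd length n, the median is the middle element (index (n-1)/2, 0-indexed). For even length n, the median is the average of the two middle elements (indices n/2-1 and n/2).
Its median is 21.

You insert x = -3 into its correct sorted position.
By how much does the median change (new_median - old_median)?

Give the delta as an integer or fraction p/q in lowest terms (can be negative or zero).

Answer: -3/2

Derivation:
Old median = 21
After inserting x = -3: new sorted = [-3, 8, 18, 21, 22, 24]
New median = 39/2
Delta = 39/2 - 21 = -3/2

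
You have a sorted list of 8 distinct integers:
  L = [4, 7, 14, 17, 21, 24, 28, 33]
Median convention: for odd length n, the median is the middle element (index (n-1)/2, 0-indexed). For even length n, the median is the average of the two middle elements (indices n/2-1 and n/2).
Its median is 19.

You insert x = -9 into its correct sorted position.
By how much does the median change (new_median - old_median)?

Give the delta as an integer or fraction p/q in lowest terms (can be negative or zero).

Answer: -2

Derivation:
Old median = 19
After inserting x = -9: new sorted = [-9, 4, 7, 14, 17, 21, 24, 28, 33]
New median = 17
Delta = 17 - 19 = -2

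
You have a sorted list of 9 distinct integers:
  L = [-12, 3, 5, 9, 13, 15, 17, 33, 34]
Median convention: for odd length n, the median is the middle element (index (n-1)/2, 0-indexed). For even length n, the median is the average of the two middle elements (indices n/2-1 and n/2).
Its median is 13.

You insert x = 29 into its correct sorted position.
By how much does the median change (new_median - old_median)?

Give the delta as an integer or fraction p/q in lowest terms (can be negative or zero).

Old median = 13
After inserting x = 29: new sorted = [-12, 3, 5, 9, 13, 15, 17, 29, 33, 34]
New median = 14
Delta = 14 - 13 = 1

Answer: 1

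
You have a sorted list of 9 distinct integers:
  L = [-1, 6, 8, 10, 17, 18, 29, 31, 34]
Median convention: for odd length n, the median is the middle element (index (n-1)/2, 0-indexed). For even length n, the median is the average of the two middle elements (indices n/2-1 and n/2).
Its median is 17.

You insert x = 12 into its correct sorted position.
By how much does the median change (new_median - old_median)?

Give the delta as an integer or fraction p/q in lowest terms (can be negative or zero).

Answer: -5/2

Derivation:
Old median = 17
After inserting x = 12: new sorted = [-1, 6, 8, 10, 12, 17, 18, 29, 31, 34]
New median = 29/2
Delta = 29/2 - 17 = -5/2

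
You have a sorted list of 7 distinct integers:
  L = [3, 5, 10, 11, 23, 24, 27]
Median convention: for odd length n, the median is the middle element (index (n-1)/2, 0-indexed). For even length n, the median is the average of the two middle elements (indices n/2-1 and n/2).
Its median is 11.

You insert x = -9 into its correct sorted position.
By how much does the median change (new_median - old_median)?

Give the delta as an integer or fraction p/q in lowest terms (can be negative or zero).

Answer: -1/2

Derivation:
Old median = 11
After inserting x = -9: new sorted = [-9, 3, 5, 10, 11, 23, 24, 27]
New median = 21/2
Delta = 21/2 - 11 = -1/2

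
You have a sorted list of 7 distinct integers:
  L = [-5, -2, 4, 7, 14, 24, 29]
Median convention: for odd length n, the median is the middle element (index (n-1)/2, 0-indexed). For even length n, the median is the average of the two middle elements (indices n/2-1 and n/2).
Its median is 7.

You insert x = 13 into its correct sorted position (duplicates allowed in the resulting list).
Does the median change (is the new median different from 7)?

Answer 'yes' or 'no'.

Answer: yes

Derivation:
Old median = 7
Insert x = 13
New median = 10
Changed? yes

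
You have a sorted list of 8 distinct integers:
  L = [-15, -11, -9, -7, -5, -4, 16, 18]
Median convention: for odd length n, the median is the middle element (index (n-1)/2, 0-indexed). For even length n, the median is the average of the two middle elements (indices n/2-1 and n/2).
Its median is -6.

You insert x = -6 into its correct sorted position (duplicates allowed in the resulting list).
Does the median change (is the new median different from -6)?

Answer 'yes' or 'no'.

Answer: no

Derivation:
Old median = -6
Insert x = -6
New median = -6
Changed? no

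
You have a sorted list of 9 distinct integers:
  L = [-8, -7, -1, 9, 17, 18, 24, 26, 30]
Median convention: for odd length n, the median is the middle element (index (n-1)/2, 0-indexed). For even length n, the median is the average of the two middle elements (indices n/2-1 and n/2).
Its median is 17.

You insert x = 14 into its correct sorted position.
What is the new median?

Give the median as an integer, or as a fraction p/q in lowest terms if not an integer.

Answer: 31/2

Derivation:
Old list (sorted, length 9): [-8, -7, -1, 9, 17, 18, 24, 26, 30]
Old median = 17
Insert x = 14
Old length odd (9). Middle was index 4 = 17.
New length even (10). New median = avg of two middle elements.
x = 14: 4 elements are < x, 5 elements are > x.
New sorted list: [-8, -7, -1, 9, 14, 17, 18, 24, 26, 30]
New median = 31/2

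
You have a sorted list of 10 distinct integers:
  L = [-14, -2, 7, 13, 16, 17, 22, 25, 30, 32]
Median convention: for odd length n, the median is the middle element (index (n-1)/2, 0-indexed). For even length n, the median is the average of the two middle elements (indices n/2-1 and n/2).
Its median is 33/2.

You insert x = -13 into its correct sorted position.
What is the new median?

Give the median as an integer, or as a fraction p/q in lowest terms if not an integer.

Answer: 16

Derivation:
Old list (sorted, length 10): [-14, -2, 7, 13, 16, 17, 22, 25, 30, 32]
Old median = 33/2
Insert x = -13
Old length even (10). Middle pair: indices 4,5 = 16,17.
New length odd (11). New median = single middle element.
x = -13: 1 elements are < x, 9 elements are > x.
New sorted list: [-14, -13, -2, 7, 13, 16, 17, 22, 25, 30, 32]
New median = 16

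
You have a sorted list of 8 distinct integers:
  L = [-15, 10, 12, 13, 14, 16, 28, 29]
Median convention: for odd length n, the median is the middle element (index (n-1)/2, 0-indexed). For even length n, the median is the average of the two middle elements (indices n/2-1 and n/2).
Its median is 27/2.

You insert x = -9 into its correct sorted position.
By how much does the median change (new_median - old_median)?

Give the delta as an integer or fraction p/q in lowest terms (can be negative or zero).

Answer: -1/2

Derivation:
Old median = 27/2
After inserting x = -9: new sorted = [-15, -9, 10, 12, 13, 14, 16, 28, 29]
New median = 13
Delta = 13 - 27/2 = -1/2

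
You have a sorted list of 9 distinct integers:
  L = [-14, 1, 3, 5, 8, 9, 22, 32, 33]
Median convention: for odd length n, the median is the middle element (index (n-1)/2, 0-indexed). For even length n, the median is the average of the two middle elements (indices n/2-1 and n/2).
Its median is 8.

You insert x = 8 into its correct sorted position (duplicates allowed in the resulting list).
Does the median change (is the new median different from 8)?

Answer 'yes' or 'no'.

Answer: no

Derivation:
Old median = 8
Insert x = 8
New median = 8
Changed? no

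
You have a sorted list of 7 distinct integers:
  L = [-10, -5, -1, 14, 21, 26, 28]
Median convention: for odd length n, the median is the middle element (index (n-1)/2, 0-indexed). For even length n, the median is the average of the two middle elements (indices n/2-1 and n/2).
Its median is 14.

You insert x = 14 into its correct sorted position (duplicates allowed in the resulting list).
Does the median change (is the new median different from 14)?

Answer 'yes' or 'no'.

Old median = 14
Insert x = 14
New median = 14
Changed? no

Answer: no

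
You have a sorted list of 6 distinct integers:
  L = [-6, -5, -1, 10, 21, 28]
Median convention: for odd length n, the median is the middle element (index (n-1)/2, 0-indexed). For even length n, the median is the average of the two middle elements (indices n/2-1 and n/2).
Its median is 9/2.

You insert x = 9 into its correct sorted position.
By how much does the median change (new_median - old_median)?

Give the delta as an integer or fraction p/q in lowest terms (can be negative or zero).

Old median = 9/2
After inserting x = 9: new sorted = [-6, -5, -1, 9, 10, 21, 28]
New median = 9
Delta = 9 - 9/2 = 9/2

Answer: 9/2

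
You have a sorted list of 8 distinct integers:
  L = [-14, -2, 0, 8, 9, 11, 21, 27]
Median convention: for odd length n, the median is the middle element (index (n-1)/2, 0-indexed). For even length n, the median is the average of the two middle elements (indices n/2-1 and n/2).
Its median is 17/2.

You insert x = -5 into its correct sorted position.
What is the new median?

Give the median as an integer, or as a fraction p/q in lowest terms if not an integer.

Old list (sorted, length 8): [-14, -2, 0, 8, 9, 11, 21, 27]
Old median = 17/2
Insert x = -5
Old length even (8). Middle pair: indices 3,4 = 8,9.
New length odd (9). New median = single middle element.
x = -5: 1 elements are < x, 7 elements are > x.
New sorted list: [-14, -5, -2, 0, 8, 9, 11, 21, 27]
New median = 8

Answer: 8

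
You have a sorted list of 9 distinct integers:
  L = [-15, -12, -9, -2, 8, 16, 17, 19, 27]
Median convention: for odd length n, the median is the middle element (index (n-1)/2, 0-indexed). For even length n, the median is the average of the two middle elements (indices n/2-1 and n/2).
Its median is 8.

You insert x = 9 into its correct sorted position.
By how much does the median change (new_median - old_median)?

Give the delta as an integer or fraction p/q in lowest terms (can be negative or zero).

Old median = 8
After inserting x = 9: new sorted = [-15, -12, -9, -2, 8, 9, 16, 17, 19, 27]
New median = 17/2
Delta = 17/2 - 8 = 1/2

Answer: 1/2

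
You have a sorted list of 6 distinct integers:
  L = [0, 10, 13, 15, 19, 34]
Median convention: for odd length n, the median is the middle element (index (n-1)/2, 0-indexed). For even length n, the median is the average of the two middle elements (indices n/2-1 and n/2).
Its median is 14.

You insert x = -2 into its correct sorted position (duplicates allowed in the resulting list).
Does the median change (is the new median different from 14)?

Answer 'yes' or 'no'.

Answer: yes

Derivation:
Old median = 14
Insert x = -2
New median = 13
Changed? yes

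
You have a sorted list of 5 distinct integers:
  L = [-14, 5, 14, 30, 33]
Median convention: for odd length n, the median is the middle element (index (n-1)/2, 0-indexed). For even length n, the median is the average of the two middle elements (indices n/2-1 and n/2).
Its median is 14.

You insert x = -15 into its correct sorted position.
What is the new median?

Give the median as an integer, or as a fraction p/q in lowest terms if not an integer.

Answer: 19/2

Derivation:
Old list (sorted, length 5): [-14, 5, 14, 30, 33]
Old median = 14
Insert x = -15
Old length odd (5). Middle was index 2 = 14.
New length even (6). New median = avg of two middle elements.
x = -15: 0 elements are < x, 5 elements are > x.
New sorted list: [-15, -14, 5, 14, 30, 33]
New median = 19/2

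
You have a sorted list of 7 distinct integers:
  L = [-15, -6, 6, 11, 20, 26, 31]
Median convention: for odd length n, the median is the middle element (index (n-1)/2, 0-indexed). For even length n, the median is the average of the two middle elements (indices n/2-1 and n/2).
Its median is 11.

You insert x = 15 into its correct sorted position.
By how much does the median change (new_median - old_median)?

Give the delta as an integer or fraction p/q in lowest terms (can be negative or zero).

Old median = 11
After inserting x = 15: new sorted = [-15, -6, 6, 11, 15, 20, 26, 31]
New median = 13
Delta = 13 - 11 = 2

Answer: 2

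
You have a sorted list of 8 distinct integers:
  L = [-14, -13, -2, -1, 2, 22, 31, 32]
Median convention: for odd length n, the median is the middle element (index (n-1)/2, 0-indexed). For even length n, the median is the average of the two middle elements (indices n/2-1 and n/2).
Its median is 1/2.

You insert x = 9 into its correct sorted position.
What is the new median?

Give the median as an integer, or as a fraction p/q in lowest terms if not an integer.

Answer: 2

Derivation:
Old list (sorted, length 8): [-14, -13, -2, -1, 2, 22, 31, 32]
Old median = 1/2
Insert x = 9
Old length even (8). Middle pair: indices 3,4 = -1,2.
New length odd (9). New median = single middle element.
x = 9: 5 elements are < x, 3 elements are > x.
New sorted list: [-14, -13, -2, -1, 2, 9, 22, 31, 32]
New median = 2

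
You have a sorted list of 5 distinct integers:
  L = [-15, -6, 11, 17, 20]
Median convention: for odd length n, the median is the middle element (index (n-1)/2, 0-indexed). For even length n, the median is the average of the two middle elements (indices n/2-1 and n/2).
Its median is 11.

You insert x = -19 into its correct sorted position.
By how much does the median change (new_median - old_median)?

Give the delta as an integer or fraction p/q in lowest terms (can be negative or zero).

Answer: -17/2

Derivation:
Old median = 11
After inserting x = -19: new sorted = [-19, -15, -6, 11, 17, 20]
New median = 5/2
Delta = 5/2 - 11 = -17/2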